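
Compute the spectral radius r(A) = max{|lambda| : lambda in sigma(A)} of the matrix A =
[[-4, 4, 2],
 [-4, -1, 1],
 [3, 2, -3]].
r(A) ≈ 4.4598

The eigenvalues of A are the roots of its characteristic polynomial. With M = A (coefficients from the trace, the sum of principal 2x2 minors, and det A):
  p(λ) = det(λ I - M) = λ^3 + 8λ^2 + 27λ + 50.
No integer candidate from the rational root theorem (±divisors of 50) is a root, so the roots are irrational. The cubic discriminant is Δ = -7576 < 0, so there is one real root and a complex-conjugate pair. p(-5) = -10 and p(-4) = 6 have opposite signs, so a root lies in (-5, -4); Newton's method refines it to λ ≈ -4.4598. Dividing out (λ - (-4.4598)) leaves approximately λ^2 + 3.5402λ + 11.2114. For λ^2 + 3.5402λ + 11.2114 the discriminant is -32.3122. It is negative, so the remaining roots are the complex-conjugate pair λ ≈ -1.7701 ± 2.8422i. Their product equals the constant term, so |λ|^2 ≈ 11.2114 and |λ| ≈ 3.3483.
Thus the eigenvalues (to 4 decimals) are -4.4598 (modulus 4.4598); -1.7701 ± 2.8422i (modulus 3.3483). The spectral radius is the largest modulus: r(A) ≈ 4.4598. (Cross-check: r(A) ≤ ||A||_2 ≈ 7.3133; equality holds whenever A is normal, though it can also hold for some non-normal A.)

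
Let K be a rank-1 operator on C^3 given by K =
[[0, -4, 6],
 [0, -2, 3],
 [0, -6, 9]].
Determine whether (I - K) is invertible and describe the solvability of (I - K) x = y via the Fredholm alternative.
(I - K) is invertible (det(I - K) = -6 ≠ 0), so for every y in C^3 the equation (I - K) x = y has a unique solution.

K has rank 1, so it is an outer product K = u v^T: every row of K is a multiple of one row vector. Reading off the entries, u = (2, 1, 3) and v = (0, -2, 3) (row i of K equals u_i·v^T). A rank-one matrix u v^T satisfies K u = u (v·u) and kills the (2)-dimensional subspace v^⊥, so its characteristic polynomial is lambda^2 (lambda - v·u) with v·u = tr K = 7. Hence the eigenvalues of I - K are 1 (multiplicity 2) and 1 - (7) = -6, so det(I - K) = -6. (Direct check: I - K =
[[1, 4, -6],
 [0, 3, -3],
 [0, 6, -8]]
has determinant -6.) The finite-dimensional Fredholm alternative says: either (I - K) is invertible, or ker(I - K) ≠ {0} and then range(I - K) = ker((I - K)^*)^⊥, with dim ker(I - K) = dim ker((I - K)^*). Since det(I - K) ≠ 0, 1 is not an eigenvalue of K and ker(I - K) = {0}, so we are in the first case: for every y there is a unique x = (I - K)^(-1) y. Explicitly, by the Sherman–Morrison formula, (I - u v^T)^(-1) = I + u v^T/(1 - v·u), i.e. (I - K)^(-1) = I + K/(-6).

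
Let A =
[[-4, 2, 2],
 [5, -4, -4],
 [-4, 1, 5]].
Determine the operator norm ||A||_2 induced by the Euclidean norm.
||A||_2 ≈ 10.797 (= sqrt(largest eigenvalue of A^T A))

||A||_2 = sigma_max(A) = sqrt(lambda_max(A^T A)). Form the symmetric matrix M = A^T A =
[[57, -32, -48],
 [-32, 21, 25],
 [-48, 25, 45]].
Its characteristic polynomial (trace, sum of principal 2x2 minors, determinant of M give the coefficients) is
  p(λ) = det(λ I - M) = λ^3 - 123λ^2 + 754λ - 576.
No integer candidate from the rational root theorem (±divisors of 576) is a root, so the roots are irrational. The cubic discriminant is Δ = 3551587844 > 0, so there are three distinct real roots. p(0) = -576 and p(1) = 56 have opposite signs, so a root lies in (0, 1); Newton's method refines it to λ ≈ 0.8931. p(5) = 244 and p(6) = -264 have opposite signs, so a root lies in (5, 6); Newton's method refines it to λ ≈ 5.5325. p(116) = -7304 and p(117) = 5508 have opposite signs, so a root lies in (116, 117); Newton's method refines it to λ ≈ 116.5744. Check (Vieta): the three roots sum to 123, matching tr M = 123.
So the eigenvalues of A^T A are ≈ 0.8931, 5.5325, 116.5744 (all ≥ 0, as they must be for A^T A). The largest is λ_max ≈ 116.5744, hence ||A||_2 = sqrt(λ_max) ≈ 10.797.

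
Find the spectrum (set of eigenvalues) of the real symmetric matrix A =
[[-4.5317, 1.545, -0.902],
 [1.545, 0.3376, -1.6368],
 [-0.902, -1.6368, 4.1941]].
sigma(A) ≈ {-5, 0, 5}

A is real symmetric, so its spectrum consists of real eigenvalues. Expanding the characteristic polynomial of the displayed matrix gives
  det(λ I - A) = p(λ) = λ^3 + (0)λ^2 + (-25)λ + (0).
Solving p(λ) = 0 yields eigenvalues ≈ -5, 0, 5. (A is shown rounded to 4 decimals, so these recover the underlying integer eigenvalues to within that precision.)
Verification: the trace of A = 0 equals the sum of eigenvalues 0, and det(A) ≈ 0.0003 matches the eigenvalue product 0.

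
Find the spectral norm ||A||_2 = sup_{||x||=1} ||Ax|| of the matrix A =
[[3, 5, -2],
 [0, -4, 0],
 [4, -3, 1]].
||A||_2 ≈ 7.341 (= sqrt(largest eigenvalue of A^T A))

||A||_2 = sigma_max(A) = sqrt(lambda_max(A^T A)). Form the symmetric matrix M = A^T A =
[[25, 3, -2],
 [3, 50, -13],
 [-2, -13, 5]].
Its characteristic polynomial (trace, sum of principal 2x2 minors, determinant of M give the coefficients) is
  p(λ) = det(λ I - M) = λ^3 - 80λ^2 + 1443λ - 1936.
No integer candidate from the rational root theorem (±divisors of 1936) is a root, so the roots are irrational. The cubic discriminant is Δ = 1264378900 > 0, so there are three distinct real roots. p(1) = -572 and p(2) = 638 have opposite signs, so a root lies in (1, 2); Newton's method refines it to λ ≈ 1.4572. p(24) = 440 and p(25) = -236 have opposite signs, so a root lies in (24, 25); Newton's method refines it to λ ≈ 24.653. p(53) = -1300 and p(54) = 170 have opposite signs, so a root lies in (53, 54); Newton's method refines it to λ ≈ 53.8898. Check (Vieta): the three roots sum to 80, matching tr M = 80.
So the eigenvalues of A^T A are ≈ 1.4572, 24.653, 53.8898 (all ≥ 0, as they must be for A^T A). The largest is λ_max ≈ 53.8898, hence ||A||_2 = sqrt(λ_max) ≈ 7.341.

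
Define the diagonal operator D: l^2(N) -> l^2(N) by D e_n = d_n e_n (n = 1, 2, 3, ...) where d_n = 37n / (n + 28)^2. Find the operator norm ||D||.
||D|| = 37/112 (attained at n = 28)

For D diagonal, ||D|| = sup_n |d_n|. Treat f(x) = 37x / (x + 28)^2 for real x > 0. By the quotient rule, f'(x) = 37(28 - x)/(x + 28)^3, which is positive for x < 28 and negative for x > 28. So f has a unique maximum at x = 28, and since 28 is a positive integer, the supremum over n ≥ 1 is attained at n = 28: d_28 = 37·28/(28 + 28)^2 = 37·28/3136 = 37/112. Hence ||D|| = 37/112.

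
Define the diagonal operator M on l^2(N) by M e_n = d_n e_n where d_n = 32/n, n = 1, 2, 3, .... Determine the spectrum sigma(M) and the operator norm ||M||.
sigma(M) = {32/n : n ≥ 1} ∪ {0}; ||M|| = 32

A bounded diagonal operator on l^2 with diagonal entries d_n has spectrum equal to the closure of {d_n : n ≥ 1}: every d_n is an eigenvalue (with eigenvector e_n), so {d_n} ⊂ sigma(M); the spectrum is closed, so its closure is too; and for lambda not in the closure, (M - lambda I) has bounded inverse (the diagonal entries 1/(d_n - lambda) are bounded). For our sequence d_n = 32/n, n = 1, 2, 3, ...:
  - {d_n} = {32/n : n ≥ 1}; the only limit point is 0
  - closure = {32/n : n ≥ 1} ∪ {0}
For the norm: a diagonal operator has ||M|| = sup_n |d_n|. Here d_n = 32/n is positive and decreasing, so sup_n |d_n| = d_1 = 32. So ||M|| = 32.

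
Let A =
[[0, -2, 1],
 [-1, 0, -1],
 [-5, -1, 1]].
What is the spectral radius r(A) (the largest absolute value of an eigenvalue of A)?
r(A) ≈ 2.5547

The eigenvalues of A are the roots of its characteristic polynomial. With M = A (coefficients from the trace, the sum of principal 2x2 minors, and det A):
  p(λ) = det(λ I - M) = λ^3 - λ^2 + 2λ + 11.
No integer candidate from the rational root theorem (±divisors of 11) is a root, so the roots are irrational. The cubic discriminant is Δ = -3647 < 0, so there is one real root and a complex-conjugate pair. p(-2) = -5 and p(-1) = 7 have opposite signs, so a root lies in (-2, -1); Newton's method refines it to λ ≈ -1.6855. Dividing out (λ - (-1.6855)) leaves approximately λ^2 - 2.6855λ + 6.5263. For λ^2 - 2.6855λ + 6.5263 the discriminant is -18.8935. It is negative, so the remaining roots are the complex-conjugate pair λ ≈ 1.3427 ± 2.1733i. Their product equals the constant term, so |λ|^2 ≈ 6.5263 and |λ| ≈ 2.5547.
Thus the eigenvalues (to 4 decimals) are -1.6855 (modulus 1.6855); 1.3427 ± 2.1733i (modulus 2.5547). The spectral radius is the largest modulus: r(A) ≈ 2.5547. (Cross-check: r(A) ≤ ||A||_2 ≈ 5.2886; equality holds whenever A is normal, though it can also hold for some non-normal A.)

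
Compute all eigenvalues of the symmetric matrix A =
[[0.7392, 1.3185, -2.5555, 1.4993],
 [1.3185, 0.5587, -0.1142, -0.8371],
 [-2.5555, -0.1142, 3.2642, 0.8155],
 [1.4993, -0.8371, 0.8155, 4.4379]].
sigma(A) ≈ {-2, 1, 5} (5 with multiplicity 2)

A is real symmetric, so its spectrum consists of real eigenvalues. Expanding the characteristic polynomial of the displayed matrix gives
  det(λ I - A) = p(λ) = λ^4 + (-9)λ^3 + (13)λ^2 + (45)λ + (-50.0027).
Solving p(λ) = 0 yields eigenvalues ≈ -2, 1, 5, 5. (A is shown rounded to 4 decimals, so these recover the underlying integer eigenvalues to within that precision.)
Verification: the trace of A = 9 equals the sum of eigenvalues 9, and det(A) ≈ -50.0027 matches the eigenvalue product -50.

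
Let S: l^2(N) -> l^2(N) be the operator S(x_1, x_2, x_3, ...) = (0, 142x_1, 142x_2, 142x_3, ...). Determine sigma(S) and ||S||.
sigma(S) = closed disk {z in C : |z| ≤ 142}; ||S|| = 142

Note S = 142·U where U is the unit right shift (U x)_k = x_{k-1} (with x_0 := 0); so ||S|| = 142||U|| and sigma(S) = 142·sigma(U). ||S x||^2 = sum_{k≥1} |142x_k|^2 = 20164||x||^2, so ||S|| = 142 and sigma(S) ⊂ {|z| ≤ 142}. For any |lambda| < 142, the equation (S - lambda I) x = 0 forces x_1 = 0, then 142x_k = lambda x_{k+1} ⇒ x = 0, so S has no eigenvalues. But (S - lambda I) is not surjective for |lambda| < 142: solving (S - lambda I) x = e_1 would require x_n proportional to (lambda/142)^(-n), which is not in l^2. So every |lambda| < 142 lies in the residual spectrum. The boundary |lambda| = 142 is in the approximate point spectrum (the spectrum is closed). Hence sigma(S) is the closed disk of radius 142.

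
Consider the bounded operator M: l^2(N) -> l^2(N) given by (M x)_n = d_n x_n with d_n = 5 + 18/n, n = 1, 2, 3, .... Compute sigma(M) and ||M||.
sigma(M) = {5 + 18/n : n ≥ 1} ∪ {5}; ||M|| = 23

A bounded diagonal operator on l^2 with diagonal entries d_n has spectrum equal to the closure of {d_n : n ≥ 1}: every d_n is an eigenvalue (with eigenvector e_n), so {d_n} ⊂ sigma(M); the spectrum is closed, so its closure is too; and for lambda not in the closure, (M - lambda I) has bounded inverse (the diagonal entries 1/(d_n - lambda) are bounded). For our sequence d_n = 5 + 18/n, n = 1, 2, 3, ...:
  - {d_n} = {5 + 18/n : n ≥ 1}; the only limit point is 5
  - closure = {5 + 18/n : n ≥ 1} ∪ {5}
For the norm: a diagonal operator has ||M|| = sup_n |d_n|. Here d_n = 5 + 18/n is positive and decreasing, so sup_n |d_n| = d_1 = 5 + 18 = 23. So ||M|| = 23.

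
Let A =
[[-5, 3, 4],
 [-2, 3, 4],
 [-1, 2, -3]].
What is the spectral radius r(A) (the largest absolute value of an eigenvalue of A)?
r(A) = sqrt(17) ≈ 4.1231

The eigenvalues of A are the roots of its characteristic polynomial. With M = A (coefficients from the trace, the sum of principal 2x2 minors, and det A):
  p(λ) = det(λ I - M) = λ^3 + 5λ^2 - 7λ - 51.
By the rational root theorem any rational root is an integer divisor of 51. Testing λ = 3: p(3) = 27 + 45 - 21 - 51 = 0, so λ = 3 is a root. Dividing out (λ - 3) leaves p(λ) = (λ - 3)(λ^2 + 8λ + 17). For λ^2 + 8λ + 17 the discriminant is -4. It is negative, so the roots are the complex-conjugate pair λ = -4 ± (sqrt(4)/2) i ≈ -4 ± 1i. For a conjugate pair the product of the roots equals the constant term, so |λ|^2 = 17 and |λ| = sqrt(17) ≈ 4.1231.
Thus the eigenvalues (to 4 decimals) are -4 ± 1i (modulus 4.1231); 3 (modulus 3). The spectral radius is the largest modulus: r(A) = sqrt(17) ≈ 4.1231. (Cross-check: r(A) ≤ ||A||_2 ≈ 8.7295; equality holds whenever A is normal, though it can also hold for some non-normal A.)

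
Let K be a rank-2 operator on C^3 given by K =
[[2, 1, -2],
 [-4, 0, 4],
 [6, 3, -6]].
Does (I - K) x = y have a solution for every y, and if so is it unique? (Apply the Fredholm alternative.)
(I - K) is invertible (det(I - K) = -3 ≠ 0), so for every y in C^3 the equation (I - K) x = y has a unique solution.

K has rank 2 and factors as K = U V^T = u1 v1^T + u2 v2^T with u1 = (1, -3, 3), v1 = (2, 1, -2), u2 = (0, -1, 0), v2 = (-2, -3, 2) (multiplying out reproduces the displayed K). The nonzero eigenvalues of U V^T coincide with those of the 2 x 2 matrix G = V^T U = [[v1·u1, v1·u2], [v2·u1, v2·u2]] = [[-7, -1], [13, 3]], and by the Sylvester determinant identity det(I_3 - U V^T) = det(I_2 - V^T U) = det([[8, 1], [-13, -2]]) = (8)(-2) - (1)(-13) = -3. (Direct check: I - K =
[[-1, -1, 2],
 [4, 1, -4],
 [-6, -3, 7]]
has determinant -3.) The finite-dimensional Fredholm alternative says: either (I - K) is invertible, or ker(I - K) ≠ {0} and then range(I - K) = ker((I - K)^*)^⊥, with dim ker(I - K) = dim ker((I - K)^*). Since det(I - K) ≠ 0, 1 is not an eigenvalue of K and ker(I - K) = {0}, so we are in the first case: for every y there is a unique x = (I - K)^(-1) y. (Explicitly, by the Woodbury identity, (I - U V^T)^(-1) = I + U (I_2 - G)^(-1) V^T.)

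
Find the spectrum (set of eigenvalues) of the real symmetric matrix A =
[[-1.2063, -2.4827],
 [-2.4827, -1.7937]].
sigma(A) ≈ {-4, 1}

A is real symmetric, so its spectrum consists of real eigenvalues. Expanding the characteristic polynomial of the displayed matrix gives
  det(λ I - A) = p(λ) = λ^2 + (3)λ + (-4).
Solving p(λ) = 0 yields eigenvalues ≈ -4, 1. (A is shown rounded to 4 decimals, so these recover the underlying integer eigenvalues to within that precision.)
Verification: the trace of A = -3 equals the sum of eigenvalues -3, and det(A) ≈ -4.0001 matches the eigenvalue product -4.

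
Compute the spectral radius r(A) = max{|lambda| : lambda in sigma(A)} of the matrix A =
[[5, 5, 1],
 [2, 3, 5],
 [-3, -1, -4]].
r(A) ≈ 5.3504

The eigenvalues of A are the roots of its characteristic polynomial. With M = A (coefficients from the trace, the sum of principal 2x2 minors, and det A):
  p(λ) = det(λ I - M) = λ^3 - 4λ^2 - 19λ + 63.
No integer candidate from the rational root theorem (±divisors of 63) is a root, so the roots are irrational. The cubic discriminant is Δ = 28361 > 0, so there are three distinct real roots. p(-5) = -67 and p(-4) = 11 have opposite signs, so a root lies in (-5, -4); Newton's method refines it to λ ≈ -4.1724. p(2) = 17 and p(3) = -3 have opposite signs, so a root lies in (2, 3); Newton's method refines it to λ ≈ 2.822. p(5) = -7 and p(6) = 21 have opposite signs, so a root lies in (5, 6); Newton's method refines it to λ ≈ 5.3504. Check (Vieta): the three roots sum to 4, matching tr M = 4.
Thus the eigenvalues (to 4 decimals) are -4.1724 (modulus 4.1724); 2.822 (modulus 2.822); 5.3504 (modulus 5.3504). The spectral radius is the largest modulus: r(A) ≈ 5.3504. (Cross-check: r(A) ≤ ||A||_2 ≈ 9.7514; equality holds whenever A is normal, though it can also hold for some non-normal A.)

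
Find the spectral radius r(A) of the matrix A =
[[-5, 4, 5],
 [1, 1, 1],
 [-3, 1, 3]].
r(A) ≈ 3.8058

The eigenvalues of A are the roots of its characteristic polynomial. With M = A (coefficients from the trace, the sum of principal 2x2 minors, and det A):
  p(λ) = det(λ I - M) = λ^3 + λ^2 - 7λ + 14.
No integer candidate from the rational root theorem (±divisors of 14) is a root, so the roots are irrational. The cubic discriminant is Δ = -5691 < 0, so there is one real root and a complex-conjugate pair. p(-4) = -6 and p(-3) = 17 have opposite signs, so a root lies in (-4, -3); Newton's method refines it to λ ≈ -3.8058. Dividing out (λ - (-3.8058)) leaves approximately λ^2 - 2.8058λ + 3.6786. For λ^2 - 2.8058λ + 3.6786 the discriminant is -6.8415. It is negative, so the remaining roots are the complex-conjugate pair λ ≈ 1.4029 ± 1.3078i. Their product equals the constant term, so |λ|^2 ≈ 3.6786 and |λ| ≈ 1.918.
Thus the eigenvalues (to 4 decimals) are -3.8058 (modulus 3.8058); 1.4029 ± 1.3078i (modulus 1.918). The spectral radius is the largest modulus: r(A) ≈ 3.8058. (Cross-check: r(A) ≤ ||A||_2 ≈ 9.1667; equality holds whenever A is normal, though it can also hold for some non-normal A.)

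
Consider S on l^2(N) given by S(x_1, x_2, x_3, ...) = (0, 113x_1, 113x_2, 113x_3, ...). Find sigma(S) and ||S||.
sigma(S) = closed disk {z in C : |z| ≤ 113}; ||S|| = 113

Note S = 113·U where U is the unit right shift (U x)_k = x_{k-1} (with x_0 := 0); so ||S|| = 113||U|| and sigma(S) = 113·sigma(U). ||S x||^2 = sum_{k≥1} |113x_k|^2 = 12769||x||^2, so ||S|| = 113 and sigma(S) ⊂ {|z| ≤ 113}. For any |lambda| < 113, the equation (S - lambda I) x = 0 forces x_1 = 0, then 113x_k = lambda x_{k+1} ⇒ x = 0, so S has no eigenvalues. But (S - lambda I) is not surjective for |lambda| < 113: solving (S - lambda I) x = e_1 would require x_n proportional to (lambda/113)^(-n), which is not in l^2. So every |lambda| < 113 lies in the residual spectrum. The boundary |lambda| = 113 is in the approximate point spectrum (the spectrum is closed). Hence sigma(S) is the closed disk of radius 113.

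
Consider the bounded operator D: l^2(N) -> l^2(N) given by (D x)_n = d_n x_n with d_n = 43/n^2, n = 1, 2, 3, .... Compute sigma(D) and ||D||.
sigma(D) = {43/n^2 : n ≥ 1} ∪ {0}; ||D|| = 43

A bounded diagonal operator on l^2 with diagonal entries d_n has spectrum equal to the closure of {d_n : n ≥ 1}: every d_n is an eigenvalue (with eigenvector e_n), so {d_n} ⊂ sigma(D); the spectrum is closed, so its closure is too; and for lambda not in the closure, (D - lambda I) has bounded inverse (the diagonal entries 1/(d_n - lambda) are bounded). For our sequence d_n = 43/n^2, n = 1, 2, 3, ...:
  - {d_n} = {43/n^2 : n ≥ 1}; the only limit point is 0
  - closure = {43/n^2 : n ≥ 1} ∪ {0}
For the norm: a diagonal operator has ||D|| = sup_n |d_n|. Here d_n = 43/n^2 is positive and decreasing, so sup_n |d_n| = d_1 = 43. So ||D|| = 43.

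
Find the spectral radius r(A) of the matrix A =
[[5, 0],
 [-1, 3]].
r(A) = 5

The eigenvalues of A are the roots of its characteristic polynomial. With M = A (coefficients from the trace and determinant):
  p(λ) = det(λ I - M) = λ^2 - 8λ + 15.
For λ^2 - 8λ + 15 the discriminant is 4. It is a perfect square (2^2), so the roots are rational: λ = (8 ± 2)/2 = 5, 3.
Thus the eigenvalues (to 4 decimals) are 5 (modulus 5); 3 (modulus 3). The spectral radius is the largest modulus: r(A) = 5. (Cross-check: r(A) ≤ ||A||_2 ≈ 5.1492; equality holds whenever A is normal, though it can also hold for some non-normal A.)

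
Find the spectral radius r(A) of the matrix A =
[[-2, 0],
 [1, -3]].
r(A) = 3

The eigenvalues of A are the roots of its characteristic polynomial. With M = A (coefficients from the trace and determinant):
  p(λ) = det(λ I - M) = λ^2 + 5λ + 6.
For λ^2 + 5λ + 6 the discriminant is 1. It is a perfect square (1^2), so the roots are rational: λ = (-5 ± 1)/2 = -2, -3.
Thus the eigenvalues (to 4 decimals) are -2 (modulus 2); -3 (modulus 3). The spectral radius is the largest modulus: r(A) = 3. (Cross-check: r(A) ≤ ||A||_2 ≈ 3.2566; equality holds whenever A is normal, though it can also hold for some non-normal A.)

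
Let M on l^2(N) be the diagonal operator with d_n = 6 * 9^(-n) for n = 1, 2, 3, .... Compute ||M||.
||M|| = 2/3 (attained at n = 1)

For M diagonal, ||M|| = sup_n |d_n|. The sequence d_n = 6 * 9^(-n) is positive and strictly decreasing (ratio 9^(-1) < 1), so the supremum is d_1 = 6/9 = 2/3. Hence ||M|| = 2/3.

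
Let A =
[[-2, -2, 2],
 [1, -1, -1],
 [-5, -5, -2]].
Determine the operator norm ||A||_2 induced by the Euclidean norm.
||A||_2 ≈ 7.709 (= sqrt(largest eigenvalue of A^T A))

||A||_2 = sigma_max(A) = sqrt(lambda_max(A^T A)). Form the symmetric matrix M = A^T A =
[[30, 28, 5],
 [28, 30, 7],
 [5, 7, 9]].
Its characteristic polynomial (trace, sum of principal 2x2 minors, determinant of M give the coefficients) is
  p(λ) = det(λ I - M) = λ^3 - 69λ^2 + 582λ - 784.
No integer candidate from the rational root theorem (±divisors of 784) is a root, so the roots are irrational. The cubic discriminant is Δ = 344025252 > 0, so there are three distinct real roots. p(1) = -270 and p(2) = 112 have opposite signs, so a root lies in (1, 2); Newton's method refines it to λ ≈ 1.6695. p(7) = 252 and p(8) = -32 have opposite signs, so a root lies in (7, 8); Newton's method refines it to λ ≈ 7.9017. p(59) = -1256 and p(60) = 1736 have opposite signs, so a root lies in (59, 60); Newton's method refines it to λ ≈ 59.4287. Check (Vieta): the three roots sum to 69, matching tr M = 69.
So the eigenvalues of A^T A are ≈ 1.6695, 7.9017, 59.4287 (all ≥ 0, as they must be for A^T A). The largest is λ_max ≈ 59.4287, hence ||A||_2 = sqrt(λ_max) ≈ 7.709.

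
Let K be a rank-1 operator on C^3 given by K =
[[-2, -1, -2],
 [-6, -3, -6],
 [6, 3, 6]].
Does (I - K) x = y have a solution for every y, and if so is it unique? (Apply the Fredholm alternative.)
(I - K) is singular (det(I - K) = 0, i.e. 1 ∈ sigma(K)). (I - K) x = y is solvable iff y ⊥ ker((I - K)^*) = span{(-2, -1, -2)}, i.e. iff -2y_1 - y_2 - 2y_3 = 0. When solvable, the solutions are x = y + c·(1, 3, -3), c arbitrary (ker(I - K) = span{(1, 3, -3)}, dimension 1).

K has rank 1, so it is an outer product K = u v^T: every row of K is a multiple of one row vector. Reading off the entries, u = (1, 3, -3) and v = (-2, -1, -2) (row i of K equals u_i·v^T). A rank-one matrix u v^T satisfies K u = u (v·u) and kills the (2)-dimensional subspace v^⊥, so its characteristic polynomial is lambda^2 (lambda - v·u) with v·u = tr K = 1. Hence the eigenvalues of I - K are 1 (multiplicity 2) and 1 - (1) = 0, so det(I - K) = 0. (Direct check: I - K =
[[3, 1, 2],
 [6, 4, 6],
 [-6, -3, -5]]
has determinant 0.) So 1 is an eigenvalue of K and (I - K) is not invertible. The finite-dimensional Fredholm alternative says: either (I - K) is invertible, or ker(I - K) ≠ {0} and then range(I - K) = ker((I - K)^*)^⊥, with dim ker(I - K) = dim ker((I - K)^*). We are in the second case, so we need both kernels. Kernel of I - K: (I - K) u = u - u (v·u) = u - u = 0, so ker(I - K) = span{u} = span{(1, 3, -3)} (it is exactly 1-dimensional because rank(I - K) = 2). Kernel of the adjoint: K is real, so (I - K)^* = I - K^T = I - v u^T, and (I - v u^T) v = v - v (u·v) = 0; hence ker((I - K)^*) = span{v} = span{(-2, -1, -2)}. Therefore (I - K) x = y is solvable iff <y, v> = 0, i.e. iff -2y_1 - y_2 - 2y_3 = 0. When this holds, K y = u (v·y) = 0, so (I - K) y = y and x = y is a particular solution; the full solution set is the line x = y + c·u = y + c·(1, 3, -3), c ∈ C.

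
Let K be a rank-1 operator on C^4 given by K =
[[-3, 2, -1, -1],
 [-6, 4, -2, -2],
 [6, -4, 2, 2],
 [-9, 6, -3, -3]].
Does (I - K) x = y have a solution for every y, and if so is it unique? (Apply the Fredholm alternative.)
(I - K) is invertible (det(I - K) = 1 ≠ 0), so for every y in C^4 the equation (I - K) x = y has a unique solution.

K has rank 1, so it is an outer product K = u v^T: every row of K is a multiple of one row vector. Reading off the entries, u = (-1, -2, 2, -3) and v = (3, -2, 1, 1) (row i of K equals u_i·v^T). A rank-one matrix u v^T satisfies K u = u (v·u) and kills the (3)-dimensional subspace v^⊥, so its characteristic polynomial is lambda^3 (lambda - v·u) with v·u = tr K = 0. Hence the eigenvalues of I - K are 1 (multiplicity 3) and 1 - (0) = 1, so det(I - K) = 1. (Direct check: I - K =
[[4, -2, 1, 1],
 [6, -3, 2, 2],
 [-6, 4, -1, -2],
 [9, -6, 3, 4]]
has determinant 1.) The finite-dimensional Fredholm alternative says: either (I - K) is invertible, or ker(I - K) ≠ {0} and then range(I - K) = ker((I - K)^*)^⊥, with dim ker(I - K) = dim ker((I - K)^*). Since det(I - K) ≠ 0, 1 is not an eigenvalue of K and ker(I - K) = {0}, so we are in the first case: for every y there is a unique x = (I - K)^(-1) y. Explicitly, by the Sherman–Morrison formula, (I - u v^T)^(-1) = I + u v^T/(1 - v·u), i.e. (I - K)^(-1) = I + K.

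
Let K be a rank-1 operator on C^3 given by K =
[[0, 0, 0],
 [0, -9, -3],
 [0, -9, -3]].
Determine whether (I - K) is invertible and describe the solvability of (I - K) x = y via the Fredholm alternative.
(I - K) is invertible (det(I - K) = 13 ≠ 0), so for every y in C^3 the equation (I - K) x = y has a unique solution.

K has rank 1, so it is an outer product K = u v^T: every row of K is a multiple of one row vector. Reading off the entries, u = (0, 3, 3) and v = (0, -3, -1) (row i of K equals u_i·v^T). A rank-one matrix u v^T satisfies K u = u (v·u) and kills the (2)-dimensional subspace v^⊥, so its characteristic polynomial is lambda^2 (lambda - v·u) with v·u = tr K = -12. Hence the eigenvalues of I - K are 1 (multiplicity 2) and 1 - (-12) = 13, so det(I - K) = 13. (Direct check: I - K =
[[1, 0, 0],
 [0, 10, 3],
 [0, 9, 4]]
has determinant 13.) The finite-dimensional Fredholm alternative says: either (I - K) is invertible, or ker(I - K) ≠ {0} and then range(I - K) = ker((I - K)^*)^⊥, with dim ker(I - K) = dim ker((I - K)^*). Since det(I - K) ≠ 0, 1 is not an eigenvalue of K and ker(I - K) = {0}, so we are in the first case: for every y there is a unique x = (I - K)^(-1) y. Explicitly, by the Sherman–Morrison formula, (I - u v^T)^(-1) = I + u v^T/(1 - v·u), i.e. (I - K)^(-1) = I + K/(13).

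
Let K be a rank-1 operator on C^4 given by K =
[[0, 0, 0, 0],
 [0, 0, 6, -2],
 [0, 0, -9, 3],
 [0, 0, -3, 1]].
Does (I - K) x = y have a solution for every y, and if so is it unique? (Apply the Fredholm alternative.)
(I - K) is invertible (det(I - K) = 9 ≠ 0), so for every y in C^4 the equation (I - K) x = y has a unique solution.

K has rank 1, so it is an outer product K = u v^T: every row of K is a multiple of one row vector. Reading off the entries, u = (0, 2, -3, -1) and v = (0, 0, 3, -1) (row i of K equals u_i·v^T). A rank-one matrix u v^T satisfies K u = u (v·u) and kills the (3)-dimensional subspace v^⊥, so its characteristic polynomial is lambda^3 (lambda - v·u) with v·u = tr K = -8. Hence the eigenvalues of I - K are 1 (multiplicity 3) and 1 - (-8) = 9, so det(I - K) = 9. (Direct check: I - K =
[[1, 0, 0, 0],
 [0, 1, -6, 2],
 [0, 0, 10, -3],
 [0, 0, 3, 0]]
has determinant 9.) The finite-dimensional Fredholm alternative says: either (I - K) is invertible, or ker(I - K) ≠ {0} and then range(I - K) = ker((I - K)^*)^⊥, with dim ker(I - K) = dim ker((I - K)^*). Since det(I - K) ≠ 0, 1 is not an eigenvalue of K and ker(I - K) = {0}, so we are in the first case: for every y there is a unique x = (I - K)^(-1) y. Explicitly, by the Sherman–Morrison formula, (I - u v^T)^(-1) = I + u v^T/(1 - v·u), i.e. (I - K)^(-1) = I + K/(9).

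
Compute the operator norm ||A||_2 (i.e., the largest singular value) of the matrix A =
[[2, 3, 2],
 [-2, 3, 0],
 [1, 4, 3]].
||A||_2 ≈ 6.7581 (= sqrt(largest eigenvalue of A^T A))

||A||_2 = sigma_max(A) = sqrt(lambda_max(A^T A)). Form the symmetric matrix M = A^T A =
[[9, 4, 7],
 [4, 34, 18],
 [7, 18, 13]].
Its characteristic polynomial (trace, sum of principal 2x2 minors, determinant of M give the coefficients) is
  p(λ) = det(λ I - M) = λ^3 - 56λ^2 + 476λ - 196.
No integer candidate from the rational root theorem (±divisors of 196) is a root, so the roots are irrational. The cubic discriminant is Δ = 234463824 > 0, so there are three distinct real roots. p(0) = -196 and p(1) = 225 have opposite signs, so a root lies in (0, 1); Newton's method refines it to λ ≈ 0.4337. p(9) = 281 and p(10) = -36 have opposite signs, so a root lies in (9, 10); Newton's method refines it to λ ≈ 9.8945. p(45) = -1051 and p(46) = 540 have opposite signs, so a root lies in (45, 46); Newton's method refines it to λ ≈ 45.6718. Check (Vieta): the three roots sum to 56, matching tr M = 56.
So the eigenvalues of A^T A are ≈ 0.4337, 9.8945, 45.6718 (all ≥ 0, as they must be for A^T A). The largest is λ_max ≈ 45.6718, hence ||A||_2 = sqrt(λ_max) ≈ 6.7581.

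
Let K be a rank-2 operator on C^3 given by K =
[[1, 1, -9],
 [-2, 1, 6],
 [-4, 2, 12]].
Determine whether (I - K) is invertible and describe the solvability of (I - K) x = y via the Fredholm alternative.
(I - K) is invertible (det(I - K) = -34 ≠ 0), so for every y in C^3 the equation (I - K) x = y has a unique solution.

K has rank 2 and factors as K = U V^T = u1 v1^T + u2 v2^T with u1 = (-1, 1, 2), v1 = (-3, 3, 3), u2 = (-2, 1, 2), v2 = (1, -2, 3) (multiplying out reproduces the displayed K). The nonzero eigenvalues of U V^T coincide with those of the 2 x 2 matrix G = V^T U = [[v1·u1, v1·u2], [v2·u1, v2·u2]] = [[12, 15], [3, 2]], and by the Sylvester determinant identity det(I_3 - U V^T) = det(I_2 - V^T U) = det([[-11, -15], [-3, -1]]) = (-11)(-1) - (-15)(-3) = -34. (Direct check: I - K =
[[0, -1, 9],
 [2, 0, -6],
 [4, -2, -11]]
has determinant -34.) The finite-dimensional Fredholm alternative says: either (I - K) is invertible, or ker(I - K) ≠ {0} and then range(I - K) = ker((I - K)^*)^⊥, with dim ker(I - K) = dim ker((I - K)^*). Since det(I - K) ≠ 0, 1 is not an eigenvalue of K and ker(I - K) = {0}, so we are in the first case: for every y there is a unique x = (I - K)^(-1) y. (Explicitly, by the Woodbury identity, (I - U V^T)^(-1) = I + U (I_2 - G)^(-1) V^T.)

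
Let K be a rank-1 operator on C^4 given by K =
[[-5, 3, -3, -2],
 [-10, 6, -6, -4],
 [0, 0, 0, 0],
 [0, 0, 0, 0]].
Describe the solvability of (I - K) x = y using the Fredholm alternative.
(I - K) is singular (det(I - K) = 0, i.e. 1 ∈ sigma(K)). (I - K) x = y is solvable iff y ⊥ ker((I - K)^*) = span{(-5, 3, -3, -2)}, i.e. iff -5y_1 + 3y_2 - 3y_3 - 2y_4 = 0. When solvable, the solutions are x = y + c·(1, 2, 0, 0), c arbitrary (ker(I - K) = span{(1, 2, 0, 0)}, dimension 1).

K has rank 1, so it is an outer product K = u v^T: every row of K is a multiple of one row vector. Reading off the entries, u = (1, 2, 0, 0) and v = (-5, 3, -3, -2) (row i of K equals u_i·v^T). A rank-one matrix u v^T satisfies K u = u (v·u) and kills the (3)-dimensional subspace v^⊥, so its characteristic polynomial is lambda^3 (lambda - v·u) with v·u = tr K = 1. Hence the eigenvalues of I - K are 1 (multiplicity 3) and 1 - (1) = 0, so det(I - K) = 0. (Direct check: I - K =
[[6, -3, 3, 2],
 [10, -5, 6, 4],
 [0, 0, 1, 0],
 [0, 0, 0, 1]]
has determinant 0.) So 1 is an eigenvalue of K and (I - K) is not invertible. The finite-dimensional Fredholm alternative says: either (I - K) is invertible, or ker(I - K) ≠ {0} and then range(I - K) = ker((I - K)^*)^⊥, with dim ker(I - K) = dim ker((I - K)^*). We are in the second case, so we need both kernels. Kernel of I - K: (I - K) u = u - u (v·u) = u - u = 0, so ker(I - K) = span{u} = span{(1, 2, 0, 0)} (it is exactly 1-dimensional because rank(I - K) = 3). Kernel of the adjoint: K is real, so (I - K)^* = I - K^T = I - v u^T, and (I - v u^T) v = v - v (u·v) = 0; hence ker((I - K)^*) = span{v} = span{(-5, 3, -3, -2)}. Therefore (I - K) x = y is solvable iff <y, v> = 0, i.e. iff -5y_1 + 3y_2 - 3y_3 - 2y_4 = 0. When this holds, K y = u (v·y) = 0, so (I - K) y = y and x = y is a particular solution; the full solution set is the line x = y + c·u = y + c·(1, 2, 0, 0), c ∈ C.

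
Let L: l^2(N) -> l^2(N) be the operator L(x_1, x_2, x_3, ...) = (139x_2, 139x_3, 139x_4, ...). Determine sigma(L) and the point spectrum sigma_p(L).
sigma(L) = closed disk {z in C : |z| ≤ 139}; sigma_p(L) = open disk {z in C : |z| < 139}

Note L = 139·V where V is the unit left shift (V x)_k = x_{k+1}; so sigma(L) = 139·sigma(V) and ||L|| = 139||V||. ||L x||^2 = 19321sum_{k≥2} |x_k|^2 ≤ 19321||x||^2, with equality on {x : x_1 = 0}, so ||L|| = 139. For any lambda with |lambda| < 139, set r = lambda/139 (|r| < 1); the vector x = (1, r, r^2, ...) is in l^2 and satisfies L x = 139(r, r^2, ...) = lambda x, so lambda is an eigenvalue. On the boundary |lambda| = 139 the geometric series diverges, so no l^2 eigenvector exists, but these lambda lie in the approximate point spectrum. Hence sigma(L) is the closed disk of radius 139 and sigma_p(L) is the open disk.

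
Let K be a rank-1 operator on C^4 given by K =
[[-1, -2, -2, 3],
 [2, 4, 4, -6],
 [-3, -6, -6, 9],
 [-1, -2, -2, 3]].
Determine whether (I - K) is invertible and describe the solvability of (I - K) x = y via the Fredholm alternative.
(I - K) is invertible (det(I - K) = 1 ≠ 0), so for every y in C^4 the equation (I - K) x = y has a unique solution.

K has rank 1, so it is an outer product K = u v^T: every row of K is a multiple of one row vector. Reading off the entries, u = (1, -2, 3, 1) and v = (-1, -2, -2, 3) (row i of K equals u_i·v^T). A rank-one matrix u v^T satisfies K u = u (v·u) and kills the (3)-dimensional subspace v^⊥, so its characteristic polynomial is lambda^3 (lambda - v·u) with v·u = tr K = 0. Hence the eigenvalues of I - K are 1 (multiplicity 3) and 1 - (0) = 1, so det(I - K) = 1. (Direct check: I - K =
[[2, 2, 2, -3],
 [-2, -3, -4, 6],
 [3, 6, 7, -9],
 [1, 2, 2, -2]]
has determinant 1.) The finite-dimensional Fredholm alternative says: either (I - K) is invertible, or ker(I - K) ≠ {0} and then range(I - K) = ker((I - K)^*)^⊥, with dim ker(I - K) = dim ker((I - K)^*). Since det(I - K) ≠ 0, 1 is not an eigenvalue of K and ker(I - K) = {0}, so we are in the first case: for every y there is a unique x = (I - K)^(-1) y. Explicitly, by the Sherman–Morrison formula, (I - u v^T)^(-1) = I + u v^T/(1 - v·u), i.e. (I - K)^(-1) = I + K.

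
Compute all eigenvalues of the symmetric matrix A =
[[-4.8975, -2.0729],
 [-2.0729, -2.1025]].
sigma(A) ≈ {-6, -1}

A is real symmetric, so its spectrum consists of real eigenvalues. Expanding the characteristic polynomial of the displayed matrix gives
  det(λ I - A) = p(λ) = λ^2 + (7)λ + (6).
Solving p(λ) = 0 yields eigenvalues ≈ -6, -1. (A is shown rounded to 4 decimals, so these recover the underlying integer eigenvalues to within that precision.)
Verification: the trace of A = -7 equals the sum of eigenvalues -7, and det(A) ≈ 6.0001 matches the eigenvalue product 6.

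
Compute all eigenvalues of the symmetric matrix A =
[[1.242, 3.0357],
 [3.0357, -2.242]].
sigma(A) ≈ {-4, 3}

A is real symmetric, so its spectrum consists of real eigenvalues. Expanding the characteristic polynomial of the displayed matrix gives
  det(λ I - A) = p(λ) = λ^2 + (1)λ + (-12).
Solving p(λ) = 0 yields eigenvalues ≈ -4, 3. (A is shown rounded to 4 decimals, so these recover the underlying integer eigenvalues to within that precision.)
Verification: the trace of A = -1 equals the sum of eigenvalues -1, and det(A) ≈ -12.0000 matches the eigenvalue product -12.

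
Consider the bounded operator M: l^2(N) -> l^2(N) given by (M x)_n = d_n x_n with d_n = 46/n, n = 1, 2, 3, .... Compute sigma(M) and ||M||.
sigma(M) = {46/n : n ≥ 1} ∪ {0}; ||M|| = 46

A bounded diagonal operator on l^2 with diagonal entries d_n has spectrum equal to the closure of {d_n : n ≥ 1}: every d_n is an eigenvalue (with eigenvector e_n), so {d_n} ⊂ sigma(M); the spectrum is closed, so its closure is too; and for lambda not in the closure, (M - lambda I) has bounded inverse (the diagonal entries 1/(d_n - lambda) are bounded). For our sequence d_n = 46/n, n = 1, 2, 3, ...:
  - {d_n} = {46/n : n ≥ 1}; the only limit point is 0
  - closure = {46/n : n ≥ 1} ∪ {0}
For the norm: a diagonal operator has ||M|| = sup_n |d_n|. Here d_n = 46/n is positive and decreasing, so sup_n |d_n| = d_1 = 46. So ||M|| = 46.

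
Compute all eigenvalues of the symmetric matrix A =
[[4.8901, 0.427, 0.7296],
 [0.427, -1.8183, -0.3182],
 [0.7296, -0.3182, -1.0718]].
sigma(A) ≈ {-2, -1, 5}

A is real symmetric, so its spectrum consists of real eigenvalues. Expanding the characteristic polynomial of the displayed matrix gives
  det(λ I - A) = p(λ) = λ^3 + (-2)λ^2 + (-13)λ + (-10).
Solving p(λ) = 0 yields eigenvalues ≈ -2, -1, 5. (A is shown rounded to 4 decimals, so these recover the underlying integer eigenvalues to within that precision.)
Verification: the trace of A = 2 equals the sum of eigenvalues 2, and det(A) ≈ 10.0000 matches the eigenvalue product 10.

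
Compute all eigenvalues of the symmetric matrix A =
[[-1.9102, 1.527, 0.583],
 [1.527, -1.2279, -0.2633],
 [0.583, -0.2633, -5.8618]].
sigma(A) ≈ {-6, -3, 0}

A is real symmetric, so its spectrum consists of real eigenvalues. Expanding the characteristic polynomial of the displayed matrix gives
  det(λ I - A) = p(λ) = λ^3 + (9)λ^2 + (18)λ + (0).
Solving p(λ) = 0 yields eigenvalues ≈ -6, -3, 0. (A is shown rounded to 4 decimals, so these recover the underlying integer eigenvalues to within that precision.)
Verification: the trace of A = -9 equals the sum of eigenvalues -9, and det(A) ≈ 0.0001 matches the eigenvalue product 0.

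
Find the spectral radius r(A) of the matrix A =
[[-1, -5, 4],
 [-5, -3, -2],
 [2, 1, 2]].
r(A) ≈ 7.3248

The eigenvalues of A are the roots of its characteristic polynomial. With M = A (coefficients from the trace, the sum of principal 2x2 minors, and det A):
  p(λ) = det(λ I - M) = λ^3 + 2λ^2 - 36λ + 22.
No integer candidate from the rational root theorem (±divisors of 22) is a root, so the roots are irrational. The cubic discriminant is Δ = 149524 > 0, so there are three distinct real roots. p(-8) = -74 and p(-7) = 29 have opposite signs, so a root lies in (-8, -7); Newton's method refines it to λ ≈ -7.3248. p(0) = 22 and p(1) = -11 have opposite signs, so a root lies in (0, 1); Newton's method refines it to λ ≈ 0.6413. p(4) = -26 and p(5) = 17 have opposite signs, so a root lies in (4, 5); Newton's method refines it to λ ≈ 4.6835. Check (Vieta): the three roots sum to -2, matching tr M = -2.
Thus the eigenvalues (to 4 decimals) are -7.3248 (modulus 7.3248); 0.6413 (modulus 0.6413); 4.6835 (modulus 4.6835). The spectral radius is the largest modulus: r(A) ≈ 7.3248. (Cross-check: r(A) ≤ ||A||_2 ≈ 7.4059; equality holds whenever A is normal, though it can also hold for some non-normal A.)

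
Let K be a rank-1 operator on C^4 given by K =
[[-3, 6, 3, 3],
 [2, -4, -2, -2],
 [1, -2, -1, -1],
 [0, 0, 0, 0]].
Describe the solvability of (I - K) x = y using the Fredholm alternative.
(I - K) is invertible (det(I - K) = 9 ≠ 0), so for every y in C^4 the equation (I - K) x = y has a unique solution.

K has rank 1, so it is an outer product K = u v^T: every row of K is a multiple of one row vector. Reading off the entries, u = (3, -2, -1, 0) and v = (-1, 2, 1, 1) (row i of K equals u_i·v^T). A rank-one matrix u v^T satisfies K u = u (v·u) and kills the (3)-dimensional subspace v^⊥, so its characteristic polynomial is lambda^3 (lambda - v·u) with v·u = tr K = -8. Hence the eigenvalues of I - K are 1 (multiplicity 3) and 1 - (-8) = 9, so det(I - K) = 9. (Direct check: I - K =
[[4, -6, -3, -3],
 [-2, 5, 2, 2],
 [-1, 2, 2, 1],
 [0, 0, 0, 1]]
has determinant 9.) The finite-dimensional Fredholm alternative says: either (I - K) is invertible, or ker(I - K) ≠ {0} and then range(I - K) = ker((I - K)^*)^⊥, with dim ker(I - K) = dim ker((I - K)^*). Since det(I - K) ≠ 0, 1 is not an eigenvalue of K and ker(I - K) = {0}, so we are in the first case: for every y there is a unique x = (I - K)^(-1) y. Explicitly, by the Sherman–Morrison formula, (I - u v^T)^(-1) = I + u v^T/(1 - v·u), i.e. (I - K)^(-1) = I + K/(9).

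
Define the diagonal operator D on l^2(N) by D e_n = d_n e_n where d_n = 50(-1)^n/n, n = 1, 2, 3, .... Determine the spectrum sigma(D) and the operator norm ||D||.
sigma(D) = {50(-1)^n/n : n ≥ 1} ∪ {0}; ||D|| = 50

A bounded diagonal operator on l^2 with diagonal entries d_n has spectrum equal to the closure of {d_n : n ≥ 1}: every d_n is an eigenvalue (with eigenvector e_n), so {d_n} ⊂ sigma(D); the spectrum is closed, so its closure is too; and for lambda not in the closure, (D - lambda I) has bounded inverse (the diagonal entries 1/(d_n - lambda) are bounded). For our sequence d_n = 50(-1)^n/n, n = 1, 2, 3, ...:
  - {d_n} = {50(-1)^n/n : n ≥ 1}; the only limit point is 0
  - closure = {50(-1)^n/n : n ≥ 1} ∪ {0}
For the norm: a diagonal operator has ||D|| = sup_n |d_n|. Here |d_n| = 50/n is decreasing, so sup_n |d_n| = |d_1| = 50. So ||D|| = 50.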